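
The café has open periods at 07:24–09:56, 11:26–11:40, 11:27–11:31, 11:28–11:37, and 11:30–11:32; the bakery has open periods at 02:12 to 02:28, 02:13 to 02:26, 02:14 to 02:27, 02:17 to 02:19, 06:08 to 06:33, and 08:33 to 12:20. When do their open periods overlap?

First set merges to 07:24-09:56, 11:26-11:40.
Second set merges to 02:12-02:28, 06:08-06:33, 08:33-12:20.
07:24-09:56 overlaps B on 08:33-09:56.
11:26-11:40 overlaps B on 11:26-11:40.

08:33-09:56, 11:26-11:40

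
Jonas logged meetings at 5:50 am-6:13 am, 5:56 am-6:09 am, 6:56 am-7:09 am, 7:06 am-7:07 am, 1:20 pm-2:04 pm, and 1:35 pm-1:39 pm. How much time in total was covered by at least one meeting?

Merged: 5:50 am–6:13 am, 6:56 am–7:09 am, 1:20 pm–2:04 pm.
Lengths: 23 min + 13 min + 44 min = 1 h 20 min.

1 h 20 min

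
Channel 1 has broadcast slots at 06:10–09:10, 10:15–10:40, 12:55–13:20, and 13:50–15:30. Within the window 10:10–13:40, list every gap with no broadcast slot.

The merged coverage is 06:10–09:10, 10:15–10:40, 12:55–13:20, 13:50–15:30.
Uncovered inside 10:10–13:40: 10:10–10:15, 10:40–12:55, 13:20–13:40.

10:10–10:15, 10:40–12:55, 13:20–13:40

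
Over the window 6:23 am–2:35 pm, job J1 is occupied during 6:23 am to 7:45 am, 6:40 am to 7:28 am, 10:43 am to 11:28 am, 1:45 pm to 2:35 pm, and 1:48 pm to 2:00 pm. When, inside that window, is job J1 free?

7:45 am–10:43 am, 11:28 am–1:45 pm

Covered (merged): 6:23 am–7:45 am, 10:43 am–11:28 am, 1:45 pm–2:35 pm.
Gaps within 6:23 am–2:35 pm: 7:45 am–10:43 am, 11:28 am–1:45 pm.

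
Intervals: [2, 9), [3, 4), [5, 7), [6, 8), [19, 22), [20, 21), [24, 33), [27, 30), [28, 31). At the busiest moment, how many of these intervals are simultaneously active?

3

At 6, 3 of the intervals are simultaneously active.
No point has more.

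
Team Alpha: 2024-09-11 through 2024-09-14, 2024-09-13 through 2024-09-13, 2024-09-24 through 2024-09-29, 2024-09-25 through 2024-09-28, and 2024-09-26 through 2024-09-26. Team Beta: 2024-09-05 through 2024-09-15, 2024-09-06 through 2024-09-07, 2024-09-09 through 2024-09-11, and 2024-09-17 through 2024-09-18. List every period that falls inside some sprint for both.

First set merges to 2024-09-11 through 2024-09-14, 2024-09-24 through 2024-09-29.
Second set merges to 2024-09-05 through 2024-09-15, 2024-09-17 through 2024-09-18.
2024-09-11 through 2024-09-14 ∩ B → 2024-09-11 through 2024-09-14.
2024-09-24 through 2024-09-29 meets no B interval.

2024-09-11 through 2024-09-14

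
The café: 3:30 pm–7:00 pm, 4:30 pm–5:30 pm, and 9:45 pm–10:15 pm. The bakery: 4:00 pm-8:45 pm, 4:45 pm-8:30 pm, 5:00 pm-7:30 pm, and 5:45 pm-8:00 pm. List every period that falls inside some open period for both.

4:00 pm-7:00 pm

Merge the first list: 3:30 pm-7:00 pm, 9:45 pm-10:15 pm.
Merge the second list: 4:00 pm-8:45 pm.
3:30 pm-7:00 pm meets the second set on 4:00 pm-7:00 pm.
9:45 pm-10:15 pm: no overlap with the second set.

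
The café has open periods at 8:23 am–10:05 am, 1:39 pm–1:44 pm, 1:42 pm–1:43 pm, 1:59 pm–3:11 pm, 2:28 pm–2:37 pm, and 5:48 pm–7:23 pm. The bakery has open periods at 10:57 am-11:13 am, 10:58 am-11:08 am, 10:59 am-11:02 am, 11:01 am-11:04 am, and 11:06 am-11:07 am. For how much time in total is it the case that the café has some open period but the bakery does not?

A, merged: 8:23 am-10:05 am, 1:39 pm-1:44 pm, 1:59 pm-3:11 pm, 5:48 pm-7:23 pm.
B, merged: 10:57 am-11:13 am.
A \ B = 8:23 am-10:05 am, 1:39 pm-1:44 pm, 1:59 pm-3:11 pm, 5:48 pm-7:23 pm.
Total: 1 h 42 min + 5 min + 1 h 12 min + 1 h 35 min = 4 h 34 min.

4 h 34 min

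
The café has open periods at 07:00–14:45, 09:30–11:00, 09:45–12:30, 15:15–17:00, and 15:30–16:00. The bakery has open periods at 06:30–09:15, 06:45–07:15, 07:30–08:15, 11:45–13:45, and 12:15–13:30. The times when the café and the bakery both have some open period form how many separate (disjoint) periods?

2

A, merged: 07:00-14:45, 15:15-17:00.
B, merged: 06:30-09:15, 11:45-13:45.
A ∩ B = 07:00-09:15, 11:45-13:45.
That is 2 disjoint pieces.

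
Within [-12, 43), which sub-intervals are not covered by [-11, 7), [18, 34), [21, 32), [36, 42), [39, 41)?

[-12, -11) ∪ [7, 18) ∪ [34, 36) ∪ [42, 43)

After merging, the occupied span is [-11, 7), [18, 34), [36, 42).
Uncovered inside [-12, 43): [-12, -11), [7, 18), [34, 36), [42, 43).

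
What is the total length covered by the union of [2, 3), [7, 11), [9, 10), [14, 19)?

Merged: [2, 3), [7, 11), [14, 19).
Lengths: 1 + 4 + 5 = 10.

10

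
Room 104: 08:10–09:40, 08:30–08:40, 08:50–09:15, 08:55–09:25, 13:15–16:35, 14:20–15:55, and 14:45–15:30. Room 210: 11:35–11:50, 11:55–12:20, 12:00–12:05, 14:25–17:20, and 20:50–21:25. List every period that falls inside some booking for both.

14:25–16:35

First set merges to 08:10–09:40, 13:15–16:35.
Second set merges to 11:35–11:50, 11:55–12:20, 14:25–17:20, 20:50–21:25.
08:10–09:40: no overlap with the second set.
13:15–16:35 meets the second set on 14:25–16:35.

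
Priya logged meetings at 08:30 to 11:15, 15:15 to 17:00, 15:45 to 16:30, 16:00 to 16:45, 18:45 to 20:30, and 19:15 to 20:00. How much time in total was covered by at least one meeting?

6 h 15 min

Merged: 08:30–11:15, 15:15–17:00, 18:45–20:30.
Lengths: 2 h 45 min + 1 h 45 min + 1 h 45 min = 6 h 15 min.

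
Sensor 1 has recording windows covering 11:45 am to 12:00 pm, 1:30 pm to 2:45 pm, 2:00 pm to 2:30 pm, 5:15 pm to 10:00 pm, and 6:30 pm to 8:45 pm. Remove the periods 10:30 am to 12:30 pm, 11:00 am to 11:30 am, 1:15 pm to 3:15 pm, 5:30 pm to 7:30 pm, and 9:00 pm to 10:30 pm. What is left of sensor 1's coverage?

5:15 pm–5:30 pm, 7:30 pm–9:00 pm

Merge the first list: 11:45 am–12:00 pm, 1:30 pm–2:45 pm, 5:15 pm–10:00 pm.
Merge the second list: 10:30 am–12:30 pm, 1:15 pm–3:15 pm, 5:30 pm–7:30 pm, 9:00 pm–10:30 pm.
11:45 am–12:00 pm: fully covered by B → removed.
1:30 pm–2:45 pm: fully covered by B → removed.
5:15 pm–10:00 pm minus B → 5:15 pm–5:30 pm, 7:30 pm–9:00 pm.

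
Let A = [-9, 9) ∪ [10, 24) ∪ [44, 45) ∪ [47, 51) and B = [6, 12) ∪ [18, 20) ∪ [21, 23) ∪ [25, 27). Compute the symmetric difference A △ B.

[-9, 6) ∪ [9, 10) ∪ [12, 18) ∪ [20, 21) ∪ [23, 24) ∪ [25, 27) ∪ [44, 45) ∪ [47, 51)

A but not B: [-9, 6), [12, 18), [20, 21), [23, 24), [44, 45), [47, 51).
B but not A: [9, 10), [25, 27).
Combining gives A △ B.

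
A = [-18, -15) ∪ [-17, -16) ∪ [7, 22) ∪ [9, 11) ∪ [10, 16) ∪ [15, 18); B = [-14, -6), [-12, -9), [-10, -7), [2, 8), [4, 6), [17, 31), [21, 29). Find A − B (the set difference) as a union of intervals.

[-18, -15) ∪ [8, 17)

First set merges to [-18, -15), [7, 22).
Second set merges to [-14, -6), [2, 8), [17, 31).
[-18, -15) is untouched.
[7, 22) with B removed leaves [8, 17).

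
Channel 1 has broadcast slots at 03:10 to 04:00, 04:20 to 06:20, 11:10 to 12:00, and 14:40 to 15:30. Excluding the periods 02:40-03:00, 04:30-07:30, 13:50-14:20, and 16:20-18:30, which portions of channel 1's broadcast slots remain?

03:10–04:00: no B overlap → unchanged.
04:20–06:20 minus B → 04:20–04:30.
11:10–12:00: no B overlap → unchanged.
14:40–15:30: no B overlap → unchanged.

03:10–04:00, 04:20–04:30, 11:10–12:00, 14:40–15:30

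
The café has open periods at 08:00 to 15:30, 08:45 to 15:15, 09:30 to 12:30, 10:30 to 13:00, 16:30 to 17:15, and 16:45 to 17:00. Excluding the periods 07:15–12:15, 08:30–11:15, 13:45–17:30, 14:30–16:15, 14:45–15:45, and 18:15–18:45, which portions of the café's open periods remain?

12:15–13:45

A, merged: 08:00–15:30, 16:30–17:15.
B, merged: 07:15–12:15, 13:45–17:30, 18:15–18:45.
08:00–15:30 \ B = 12:15–13:45.
16:30–17:15: entirely removed.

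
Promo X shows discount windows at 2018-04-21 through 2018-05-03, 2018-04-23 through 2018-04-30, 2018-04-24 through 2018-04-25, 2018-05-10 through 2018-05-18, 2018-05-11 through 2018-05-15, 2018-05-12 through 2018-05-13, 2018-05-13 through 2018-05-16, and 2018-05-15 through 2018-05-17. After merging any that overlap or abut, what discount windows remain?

2018-04-21 through 2018-05-03, 2018-05-10 through 2018-05-18

2018-04-23 through 2018-04-30 overlaps/touches 2018-04-21 through 2018-05-03 → extend to 2018-04-21 through 2018-05-03.
2018-04-24 through 2018-04-25 overlaps/touches 2018-04-21 through 2018-05-03 → extend to 2018-04-21 through 2018-05-03.
2018-05-10 through 2018-05-18 is disjoint → start new block.
2018-05-11 through 2018-05-15 overlaps/touches 2018-05-10 through 2018-05-18 → extend to 2018-05-10 through 2018-05-18.
2018-05-12 through 2018-05-13 overlaps/touches 2018-05-10 through 2018-05-18 → extend to 2018-05-10 through 2018-05-18.
2018-05-13 through 2018-05-16 overlaps/touches 2018-05-10 through 2018-05-18 → extend to 2018-05-10 through 2018-05-18.
2018-05-15 through 2018-05-17 overlaps/touches 2018-05-10 through 2018-05-18 → extend to 2018-05-10 through 2018-05-18.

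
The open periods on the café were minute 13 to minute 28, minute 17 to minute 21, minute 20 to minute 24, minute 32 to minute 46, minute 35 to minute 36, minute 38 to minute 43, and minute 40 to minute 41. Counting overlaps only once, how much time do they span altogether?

Merged: minute 13 to minute 28, minute 32 to minute 46.
Lengths: 15 minutes + 14 minutes = 29 minutes.

29 minutes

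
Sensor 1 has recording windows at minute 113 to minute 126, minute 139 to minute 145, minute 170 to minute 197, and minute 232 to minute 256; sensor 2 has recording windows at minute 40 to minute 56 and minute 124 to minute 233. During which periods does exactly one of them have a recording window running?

A \ B = minute 113 to minute 124, minute 233 to minute 256.
B \ A = minute 40 to minute 56, minute 126 to minute 139, minute 145 to minute 170, minute 197 to minute 232.
Union of the two gives the symmetric difference.

minute 40 to minute 56, minute 113 to minute 124, minute 126 to minute 139, minute 145 to minute 170, minute 197 to minute 232, minute 233 to minute 256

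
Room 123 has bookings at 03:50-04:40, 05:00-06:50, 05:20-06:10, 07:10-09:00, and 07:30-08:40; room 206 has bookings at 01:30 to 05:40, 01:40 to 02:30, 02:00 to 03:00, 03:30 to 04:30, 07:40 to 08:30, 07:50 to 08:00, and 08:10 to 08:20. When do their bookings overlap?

Merge the first list: 03:50–04:40, 05:00–06:50, 07:10–09:00.
Merge the second list: 01:30–05:40, 07:40–08:30.
03:50–04:40 meets the second set on 03:50–04:40.
05:00–06:50 meets the second set on 05:00–05:40.
07:10–09:00 meets the second set on 07:40–08:30.

03:50–04:40, 05:00–05:40, 07:40–08:30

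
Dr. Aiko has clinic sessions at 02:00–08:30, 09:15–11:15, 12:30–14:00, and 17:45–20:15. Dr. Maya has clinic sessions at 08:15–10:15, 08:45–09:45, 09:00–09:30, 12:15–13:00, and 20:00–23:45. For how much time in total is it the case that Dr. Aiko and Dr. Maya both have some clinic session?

Second set merges to 08:15–10:15, 12:15–13:00, 20:00–23:45.
A ∩ B = 08:15–08:30, 09:15–10:15, 12:30–13:00, 20:00–20:15.
Total: 15 min + 1 h + 30 min + 15 min = 2 h.

2 h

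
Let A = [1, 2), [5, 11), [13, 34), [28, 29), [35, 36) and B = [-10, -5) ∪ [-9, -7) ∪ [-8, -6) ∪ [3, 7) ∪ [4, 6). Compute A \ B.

[1, 2) ∪ [7, 11) ∪ [13, 34) ∪ [35, 36)

First set merges to [1, 2), [5, 11), [13, 34), [35, 36).
Second set merges to [-10, -5), [3, 7).
[1, 2): nothing removed.
[5, 11) \ B = [7, 11).
[13, 34): nothing removed.
[35, 36): nothing removed.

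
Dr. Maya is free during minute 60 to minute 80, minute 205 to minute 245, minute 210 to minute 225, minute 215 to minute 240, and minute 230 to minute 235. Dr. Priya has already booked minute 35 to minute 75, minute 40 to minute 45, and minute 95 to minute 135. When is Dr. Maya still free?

First set merges to minute 60 to minute 80, minute 205 to minute 245.
Second set merges to minute 35 to minute 75, minute 95 to minute 135.
minute 60 to minute 80 \ B = minute 75 to minute 80.
minute 205 to minute 245: nothing removed.

minute 75 to minute 80, minute 205 to minute 245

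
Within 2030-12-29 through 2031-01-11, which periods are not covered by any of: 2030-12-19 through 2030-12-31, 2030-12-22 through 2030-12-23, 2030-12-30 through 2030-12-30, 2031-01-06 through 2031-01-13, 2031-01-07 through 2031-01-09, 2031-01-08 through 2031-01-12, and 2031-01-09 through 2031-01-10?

2031-01-01 through 2031-01-05

After merging, the occupied span is 2030-12-19 through 2030-12-31, 2031-01-06 through 2031-01-13.
Gaps within 2030-12-29 through 2031-01-11: 2031-01-01 through 2031-01-05.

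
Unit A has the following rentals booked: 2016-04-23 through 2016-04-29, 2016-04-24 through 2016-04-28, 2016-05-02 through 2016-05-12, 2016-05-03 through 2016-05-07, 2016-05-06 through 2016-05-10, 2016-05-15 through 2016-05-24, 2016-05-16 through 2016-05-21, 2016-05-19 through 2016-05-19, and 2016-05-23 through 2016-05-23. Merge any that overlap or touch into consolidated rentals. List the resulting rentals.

2016-04-23 through 2016-04-29, 2016-05-02 through 2016-05-12, 2016-05-15 through 2016-05-24

2016-04-24 through 2016-04-28 overlaps/touches 2016-04-23 through 2016-04-29 → extend to 2016-04-23 through 2016-04-29.
2016-05-02 through 2016-05-12 is disjoint → start new block.
2016-05-03 through 2016-05-07 overlaps/touches 2016-05-02 through 2016-05-12 → extend to 2016-05-02 through 2016-05-12.
2016-05-06 through 2016-05-10 overlaps/touches 2016-05-02 through 2016-05-12 → extend to 2016-05-02 through 2016-05-12.
2016-05-15 through 2016-05-24 is disjoint → start new block.
2016-05-16 through 2016-05-21 overlaps/touches 2016-05-15 through 2016-05-24 → extend to 2016-05-15 through 2016-05-24.
2016-05-19 through 2016-05-19 overlaps/touches 2016-05-15 through 2016-05-24 → extend to 2016-05-15 through 2016-05-24.
2016-05-23 through 2016-05-23 overlaps/touches 2016-05-15 through 2016-05-24 → extend to 2016-05-15 through 2016-05-24.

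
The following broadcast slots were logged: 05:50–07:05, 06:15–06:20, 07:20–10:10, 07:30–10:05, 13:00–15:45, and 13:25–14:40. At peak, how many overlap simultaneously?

Sweep endpoints in order; track running count of active intervals.
Peak of 2 reached at 06:15.

2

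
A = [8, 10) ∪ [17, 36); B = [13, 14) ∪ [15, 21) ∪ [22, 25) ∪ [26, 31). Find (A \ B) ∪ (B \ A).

Only in the first: [8, 10), [21, 22), [25, 26), [31, 36).
Only in the second: [13, 14), [15, 17).
Together these are the periods covered by exactly one.

[8, 10) ∪ [13, 14) ∪ [15, 17) ∪ [21, 22) ∪ [25, 26) ∪ [31, 36)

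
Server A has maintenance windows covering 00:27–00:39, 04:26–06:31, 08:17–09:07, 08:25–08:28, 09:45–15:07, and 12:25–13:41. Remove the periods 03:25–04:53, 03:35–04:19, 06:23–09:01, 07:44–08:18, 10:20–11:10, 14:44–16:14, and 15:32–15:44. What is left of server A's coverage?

00:27–00:39, 04:53–06:23, 09:01–09:07, 09:45–10:20, 11:10–14:44

First set merges to 00:27–00:39, 04:26–06:31, 08:17–09:07, 09:45–15:07.
Second set merges to 03:25–04:53, 06:23–09:01, 10:20–11:10, 14:44–16:14.
00:27–00:39: nothing removed.
04:26–06:31 \ B = 04:53–06:23.
08:17–09:07 \ B = 09:01–09:07.
09:45–15:07 \ B = 09:45–10:20, 11:10–14:44.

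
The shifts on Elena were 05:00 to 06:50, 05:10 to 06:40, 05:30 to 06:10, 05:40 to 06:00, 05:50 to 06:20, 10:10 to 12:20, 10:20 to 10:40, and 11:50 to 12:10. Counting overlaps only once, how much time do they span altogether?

4 h

Merged: 05:00–06:50, 10:10–12:20.
Lengths: 1 h 50 min + 2 h 10 min = 4 h.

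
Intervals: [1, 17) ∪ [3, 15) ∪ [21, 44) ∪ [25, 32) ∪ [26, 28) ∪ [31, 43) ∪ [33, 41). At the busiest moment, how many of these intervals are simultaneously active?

Walk the sorted start/end points keeping a running depth.
The depth first hits 3 at 26.

3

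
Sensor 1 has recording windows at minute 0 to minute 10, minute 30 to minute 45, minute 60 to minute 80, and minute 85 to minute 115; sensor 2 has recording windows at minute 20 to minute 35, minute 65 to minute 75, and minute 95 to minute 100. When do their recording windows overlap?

minute 30 to minute 35, minute 65 to minute 75, minute 95 to minute 100

minute 0 to minute 10: no overlap with the second set.
minute 30 to minute 45 meets the second set on minute 30 to minute 35.
minute 60 to minute 80 meets the second set on minute 65 to minute 75.
minute 85 to minute 115 meets the second set on minute 95 to minute 100.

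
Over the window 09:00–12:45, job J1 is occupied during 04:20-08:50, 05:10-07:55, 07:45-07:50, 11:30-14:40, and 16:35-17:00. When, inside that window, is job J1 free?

09:00–11:30

Covered (merged): 04:20–08:50, 11:30–14:40, 16:35–17:00.
Complement within 09:00–12:45: 09:00–11:30.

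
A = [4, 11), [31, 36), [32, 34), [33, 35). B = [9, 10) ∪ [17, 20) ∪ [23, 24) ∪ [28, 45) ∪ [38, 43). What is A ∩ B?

[9, 10) ∪ [31, 36)

First set merges to [4, 11), [31, 36).
Second set merges to [9, 10), [17, 20), [23, 24), [28, 45).
[4, 11) ∩ B → [9, 10).
[31, 36) ∩ B → [31, 36).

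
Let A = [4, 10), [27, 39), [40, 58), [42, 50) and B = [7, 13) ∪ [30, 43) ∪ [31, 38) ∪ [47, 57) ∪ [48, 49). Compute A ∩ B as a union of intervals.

[7, 10) ∪ [30, 39) ∪ [40, 43) ∪ [47, 57)

Merge the first list: [4, 10), [27, 39), [40, 58).
Merge the second list: [7, 13), [30, 43), [47, 57).
[4, 10) ∩ B → [7, 10).
[27, 39) ∩ B → [30, 39).
[40, 58) ∩ B → [40, 43), [47, 57).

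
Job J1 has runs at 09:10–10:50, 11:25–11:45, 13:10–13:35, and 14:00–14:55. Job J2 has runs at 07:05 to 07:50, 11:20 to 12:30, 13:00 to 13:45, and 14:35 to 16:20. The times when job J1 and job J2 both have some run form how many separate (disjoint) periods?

A ∩ B = 11:25–11:45, 13:10–13:35, 14:35–14:55.
That is 3 disjoint pieces.

3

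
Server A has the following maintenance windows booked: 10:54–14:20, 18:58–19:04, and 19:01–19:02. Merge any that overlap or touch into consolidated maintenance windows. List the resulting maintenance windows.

18:58–19:04 is disjoint → start new block.
19:01–19:02 overlaps/touches 18:58–19:04 → extend to 18:58–19:04.

10:54–14:20, 18:58–19:04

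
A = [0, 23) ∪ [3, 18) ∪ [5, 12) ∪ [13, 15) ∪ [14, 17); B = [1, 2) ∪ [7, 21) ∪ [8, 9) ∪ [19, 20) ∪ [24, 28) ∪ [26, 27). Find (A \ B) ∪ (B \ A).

[0, 1) ∪ [2, 7) ∪ [21, 23) ∪ [24, 28)

A, merged: [0, 23).
B, merged: [1, 2), [7, 21), [24, 28).
Only in the first: [0, 1), [2, 7), [21, 23).
Only in the second: [24, 28).
Together these are the periods covered by exactly one.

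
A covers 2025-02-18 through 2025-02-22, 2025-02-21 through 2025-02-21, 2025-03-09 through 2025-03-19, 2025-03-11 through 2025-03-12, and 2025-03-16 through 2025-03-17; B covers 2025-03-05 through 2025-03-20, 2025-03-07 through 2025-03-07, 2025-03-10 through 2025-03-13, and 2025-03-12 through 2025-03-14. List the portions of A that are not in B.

First set merges to 2025-02-18 through 2025-02-22, 2025-03-09 through 2025-03-19.
Second set merges to 2025-03-05 through 2025-03-20.
2025-02-18 through 2025-02-22: nothing removed.
2025-03-09 through 2025-03-19: entirely removed.

2025-02-18 through 2025-02-22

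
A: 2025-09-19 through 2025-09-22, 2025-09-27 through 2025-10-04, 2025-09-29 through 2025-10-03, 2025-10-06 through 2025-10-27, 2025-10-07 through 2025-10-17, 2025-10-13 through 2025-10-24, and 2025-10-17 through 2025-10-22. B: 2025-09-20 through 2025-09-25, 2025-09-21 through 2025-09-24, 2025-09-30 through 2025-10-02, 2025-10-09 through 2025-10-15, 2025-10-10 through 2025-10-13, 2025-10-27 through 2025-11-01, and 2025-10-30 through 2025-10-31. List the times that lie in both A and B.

2025-09-20 through 2025-09-22, 2025-09-30 through 2025-10-02, 2025-10-09 through 2025-10-15, 2025-10-27 through 2025-10-27

A, merged: 2025-09-19 through 2025-09-22, 2025-09-27 through 2025-10-04, 2025-10-06 through 2025-10-27.
B, merged: 2025-09-20 through 2025-09-25, 2025-09-30 through 2025-10-02, 2025-10-09 through 2025-10-15, 2025-10-27 through 2025-11-01.
2025-09-19 through 2025-09-22 overlaps B on 2025-09-20 through 2025-09-22.
2025-09-27 through 2025-10-04 overlaps B on 2025-09-30 through 2025-10-02.
2025-10-06 through 2025-10-27 overlaps B on 2025-10-09 through 2025-10-15, 2025-10-27 through 2025-10-27.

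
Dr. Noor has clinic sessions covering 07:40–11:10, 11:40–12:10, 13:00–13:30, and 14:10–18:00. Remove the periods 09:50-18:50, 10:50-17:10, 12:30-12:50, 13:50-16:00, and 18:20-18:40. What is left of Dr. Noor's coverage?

Merge the second list: 09:50-18:50.
07:40-11:10 minus B → 07:40-09:50.
11:40-12:10: fully covered by B → removed.
13:00-13:30: fully covered by B → removed.
14:10-18:00: fully covered by B → removed.

07:40-09:50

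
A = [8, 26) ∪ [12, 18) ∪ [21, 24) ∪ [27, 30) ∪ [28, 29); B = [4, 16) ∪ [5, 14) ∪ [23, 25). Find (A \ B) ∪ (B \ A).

[4, 8) ∪ [16, 23) ∪ [25, 26) ∪ [27, 30)

A, merged: [8, 26), [27, 30).
B, merged: [4, 16), [23, 25).
A but not B: [16, 23), [25, 26), [27, 30).
B but not A: [4, 8).
Combining gives A △ B.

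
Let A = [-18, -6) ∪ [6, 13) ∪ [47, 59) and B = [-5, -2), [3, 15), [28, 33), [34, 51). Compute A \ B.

[-18, -6): nothing removed.
[6, 13): entirely removed.
[47, 59) \ B = [51, 59).

[-18, -6) ∪ [51, 59)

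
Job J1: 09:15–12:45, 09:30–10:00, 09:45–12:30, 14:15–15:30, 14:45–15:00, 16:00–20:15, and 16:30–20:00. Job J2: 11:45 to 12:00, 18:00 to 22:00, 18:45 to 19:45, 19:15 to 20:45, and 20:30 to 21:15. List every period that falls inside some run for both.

11:45–12:00, 18:00–20:15

First set merges to 09:15–12:45, 14:15–15:30, 16:00–20:15.
Second set merges to 11:45–12:00, 18:00–22:00.
09:15–12:45 meets the second set on 11:45–12:00.
14:15–15:30: no overlap with the second set.
16:00–20:15 meets the second set on 18:00–20:15.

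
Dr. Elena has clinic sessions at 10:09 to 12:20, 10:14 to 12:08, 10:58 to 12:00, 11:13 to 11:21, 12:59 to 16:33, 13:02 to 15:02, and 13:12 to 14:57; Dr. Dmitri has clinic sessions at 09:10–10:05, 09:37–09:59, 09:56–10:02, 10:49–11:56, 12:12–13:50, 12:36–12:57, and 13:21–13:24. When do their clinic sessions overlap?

A, merged: 10:09-12:20, 12:59-16:33.
B, merged: 09:10-10:05, 10:49-11:56, 12:12-13:50.
10:09-12:20 overlaps B on 10:49-11:56, 12:12-12:20.
12:59-16:33 overlaps B on 12:59-13:50.

10:49-11:56, 12:12-12:20, 12:59-13:50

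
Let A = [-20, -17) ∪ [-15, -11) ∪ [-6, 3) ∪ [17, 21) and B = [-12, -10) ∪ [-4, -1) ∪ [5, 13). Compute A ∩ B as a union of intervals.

[-12, -11) ∪ [-4, -1)

[-20, -17) meets no B interval.
[-15, -11) ∩ B → [-12, -11).
[-6, 3) ∩ B → [-4, -1).
[17, 21) meets no B interval.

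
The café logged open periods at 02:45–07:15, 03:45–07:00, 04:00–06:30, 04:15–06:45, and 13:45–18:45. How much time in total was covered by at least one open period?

Merged: 02:45-07:15, 13:45-18:45.
Lengths: 4 h 30 min + 5 h = 9 h 30 min.

9 h 30 min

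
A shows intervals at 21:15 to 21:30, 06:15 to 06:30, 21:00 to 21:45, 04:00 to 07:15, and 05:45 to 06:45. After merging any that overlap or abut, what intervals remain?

Sort by start: 04:00–07:15, 05:45–06:45, 06:15–06:30, 21:00–21:45, 21:15–21:30.
05:45–06:45 overlaps/touches 04:00–07:15 → extend to 04:00–07:15.
06:15–06:30 overlaps/touches 04:00–07:15 → extend to 04:00–07:15.
21:00–21:45 is disjoint → start new block.
21:15–21:30 overlaps/touches 21:00–21:45 → extend to 21:00–21:45.

04:00–07:15, 21:00–21:45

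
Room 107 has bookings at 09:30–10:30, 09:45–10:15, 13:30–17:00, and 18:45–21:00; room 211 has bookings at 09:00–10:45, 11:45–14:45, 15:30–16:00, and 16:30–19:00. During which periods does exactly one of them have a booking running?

Merge the first list: 09:30-10:30, 13:30-17:00, 18:45-21:00.
Only in the first: 14:45-15:30, 16:00-16:30, 19:00-21:00.
Only in the second: 09:00-09:30, 10:30-10:45, 11:45-13:30, 17:00-18:45.
Together these are the periods covered by exactly one.

09:00-09:30, 10:30-10:45, 11:45-13:30, 14:45-15:30, 16:00-16:30, 17:00-18:45, 19:00-21:00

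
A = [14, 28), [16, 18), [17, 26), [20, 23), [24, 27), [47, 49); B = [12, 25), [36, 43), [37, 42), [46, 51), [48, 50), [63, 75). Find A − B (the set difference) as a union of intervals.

Merge the first list: [14, 28), [47, 49).
Merge the second list: [12, 25), [36, 43), [46, 51), [63, 75).
[14, 28) minus B → [25, 28).
[47, 49): fully covered by B → removed.

[25, 28)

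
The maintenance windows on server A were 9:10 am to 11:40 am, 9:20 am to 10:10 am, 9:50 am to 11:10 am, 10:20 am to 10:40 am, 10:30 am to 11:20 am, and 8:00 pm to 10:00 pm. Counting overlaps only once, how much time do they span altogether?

4 h 30 min

Merged: 9:10 am–11:40 am, 8:00 pm–10:00 pm.
Lengths: 2 h 30 min + 2 h = 4 h 30 min.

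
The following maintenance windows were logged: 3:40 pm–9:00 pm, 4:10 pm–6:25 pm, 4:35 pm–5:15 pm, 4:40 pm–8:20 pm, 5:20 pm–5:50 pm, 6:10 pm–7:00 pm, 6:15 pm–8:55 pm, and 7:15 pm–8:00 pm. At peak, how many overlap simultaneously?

5

At 6:15 pm, 5 of the intervals are simultaneously active.
No point has more.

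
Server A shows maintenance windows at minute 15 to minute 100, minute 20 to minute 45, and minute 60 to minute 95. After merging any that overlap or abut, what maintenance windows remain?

minute 20 to minute 45 overlaps/touches minute 15 to minute 100 → extend to minute 15 to minute 100.
minute 60 to minute 95 overlaps/touches minute 15 to minute 100 → extend to minute 15 to minute 100.

minute 15 to minute 100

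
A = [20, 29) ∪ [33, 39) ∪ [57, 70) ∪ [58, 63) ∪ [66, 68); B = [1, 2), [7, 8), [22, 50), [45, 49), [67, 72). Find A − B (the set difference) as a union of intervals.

[20, 22) ∪ [57, 67)

A, merged: [20, 29), [33, 39), [57, 70).
B, merged: [1, 2), [7, 8), [22, 50), [67, 72).
[20, 29) \ B = [20, 22).
[33, 39): entirely removed.
[57, 70) \ B = [57, 67).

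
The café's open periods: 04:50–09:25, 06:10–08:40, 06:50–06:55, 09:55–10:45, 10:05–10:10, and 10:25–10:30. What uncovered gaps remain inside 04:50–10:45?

The merged coverage is 04:50–09:25, 09:55–10:45.
Gaps within 04:50–10:45: 09:25–09:55.

09:25–09:55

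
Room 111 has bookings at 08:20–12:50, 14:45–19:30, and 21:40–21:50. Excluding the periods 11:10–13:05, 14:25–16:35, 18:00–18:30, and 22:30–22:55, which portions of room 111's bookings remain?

08:20–11:10, 16:35–18:00, 18:30–19:30, 21:40–21:50

08:20–12:50 \ B = 08:20–11:10.
14:45–19:30 \ B = 16:35–18:00, 18:30–19:30.
21:40–21:50: nothing removed.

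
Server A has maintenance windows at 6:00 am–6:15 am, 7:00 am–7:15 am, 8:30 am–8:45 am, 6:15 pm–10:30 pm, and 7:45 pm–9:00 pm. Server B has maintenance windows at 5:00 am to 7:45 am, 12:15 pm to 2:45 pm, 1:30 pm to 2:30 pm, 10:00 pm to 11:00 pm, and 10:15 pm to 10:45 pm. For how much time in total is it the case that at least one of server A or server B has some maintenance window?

Merge the first list: 6:00 am–6:15 am, 7:00 am–7:15 am, 8:30 am–8:45 am, 6:15 pm–10:30 pm.
Merge the second list: 5:00 am–7:45 am, 12:15 pm–2:45 pm, 10:00 pm–11:00 pm.
A ∪ B = 5:00 am–7:45 am, 8:30 am–8:45 am, 12:15 pm–2:45 pm, 6:15 pm–11:00 pm.
Total: 2 h 45 min + 15 min + 2 h 30 min + 4 h 45 min = 10 h 15 min.

10 h 15 min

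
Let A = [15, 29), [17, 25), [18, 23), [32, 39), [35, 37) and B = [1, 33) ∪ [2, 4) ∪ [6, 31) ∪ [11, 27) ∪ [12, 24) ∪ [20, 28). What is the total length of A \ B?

Merge the first list: [15, 29), [32, 39).
Merge the second list: [1, 33).
A \ B = [33, 39).
Total: 6.

6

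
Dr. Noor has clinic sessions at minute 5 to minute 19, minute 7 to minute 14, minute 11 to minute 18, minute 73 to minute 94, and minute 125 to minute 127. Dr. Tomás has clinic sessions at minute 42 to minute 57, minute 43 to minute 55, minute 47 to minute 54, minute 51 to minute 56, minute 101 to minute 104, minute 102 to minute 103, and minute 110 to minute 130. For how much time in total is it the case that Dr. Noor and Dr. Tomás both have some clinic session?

Merge the first list: minute 5 to minute 19, minute 73 to minute 94, minute 125 to minute 127.
Merge the second list: minute 42 to minute 57, minute 101 to minute 104, minute 110 to minute 130.
A ∩ B = minute 125 to minute 127.
Total: 2 minutes.

2 minutes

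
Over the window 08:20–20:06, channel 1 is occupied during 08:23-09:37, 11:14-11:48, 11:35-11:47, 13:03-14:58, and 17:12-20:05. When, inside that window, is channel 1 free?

08:20-08:23, 09:37-11:14, 11:48-13:03, 14:58-17:12, 20:05-20:06

Covered (merged): 08:23-09:37, 11:14-11:48, 13:03-14:58, 17:12-20:05.
Gaps within 08:20-20:06: 08:20-08:23, 09:37-11:14, 11:48-13:03, 14:58-17:12, 20:05-20:06.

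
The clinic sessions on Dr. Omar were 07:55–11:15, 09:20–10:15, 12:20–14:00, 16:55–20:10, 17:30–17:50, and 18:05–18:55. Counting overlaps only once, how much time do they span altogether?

8 h 15 min

Merged: 07:55–11:15, 12:20–14:00, 16:55–20:10.
Lengths: 3 h 20 min + 1 h 40 min + 3 h 15 min = 8 h 15 min.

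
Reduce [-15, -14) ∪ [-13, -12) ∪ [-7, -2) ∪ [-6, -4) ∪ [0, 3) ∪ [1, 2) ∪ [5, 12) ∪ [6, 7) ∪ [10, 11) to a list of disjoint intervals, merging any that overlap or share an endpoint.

[-13, -12) is disjoint → start new block.
[-7, -2) is disjoint → start new block.
[-6, -4) overlaps/touches [-7, -2) → extend to [-7, -2).
[0, 3) is disjoint → start new block.
[1, 2) overlaps/touches [0, 3) → extend to [0, 3).
[5, 12) is disjoint → start new block.
[6, 7) overlaps/touches [5, 12) → extend to [5, 12).
[10, 11) overlaps/touches [5, 12) → extend to [5, 12).

[-15, -14) ∪ [-13, -12) ∪ [-7, -2) ∪ [0, 3) ∪ [5, 12)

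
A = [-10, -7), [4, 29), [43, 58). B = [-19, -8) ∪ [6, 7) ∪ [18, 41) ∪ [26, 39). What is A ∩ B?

[-10, -8) ∪ [6, 7) ∪ [18, 29)

Merge the second list: [-19, -8), [6, 7), [18, 41).
[-10, -7) overlaps B on [-10, -8).
[4, 29) overlaps B on [6, 7), [18, 29).
[43, 58) falls entirely outside B.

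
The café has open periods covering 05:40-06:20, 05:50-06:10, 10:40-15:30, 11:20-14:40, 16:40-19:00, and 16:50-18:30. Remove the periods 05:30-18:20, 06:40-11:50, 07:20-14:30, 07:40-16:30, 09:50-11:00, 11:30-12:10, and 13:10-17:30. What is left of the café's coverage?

18:20–19:00

First set merges to 05:40–06:20, 10:40–15:30, 16:40–19:00.
Second set merges to 05:30–18:20.
05:40–06:20: entirely removed.
10:40–15:30: entirely removed.
16:40–19:00 \ B = 18:20–19:00.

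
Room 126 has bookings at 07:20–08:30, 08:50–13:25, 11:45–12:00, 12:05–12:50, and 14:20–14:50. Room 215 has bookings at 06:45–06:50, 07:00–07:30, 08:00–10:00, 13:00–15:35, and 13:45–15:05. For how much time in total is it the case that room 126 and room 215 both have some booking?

2 h 45 min

A, merged: 07:20–08:30, 08:50–13:25, 14:20–14:50.
B, merged: 06:45–06:50, 07:00–07:30, 08:00–10:00, 13:00–15:35.
A ∩ B = 07:20–07:30, 08:00–08:30, 08:50–10:00, 13:00–13:25, 14:20–14:50.
Total: 10 min + 30 min + 1 h 10 min + 25 min + 30 min = 2 h 45 min.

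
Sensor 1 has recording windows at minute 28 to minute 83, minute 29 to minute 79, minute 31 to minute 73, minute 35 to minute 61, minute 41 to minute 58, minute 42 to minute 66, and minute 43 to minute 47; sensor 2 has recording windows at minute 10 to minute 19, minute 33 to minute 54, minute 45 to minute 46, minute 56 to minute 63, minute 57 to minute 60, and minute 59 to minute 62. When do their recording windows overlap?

A, merged: minute 28 to minute 83.
B, merged: minute 10 to minute 19, minute 33 to minute 54, minute 56 to minute 63.
minute 28 to minute 83 meets the second set on minute 33 to minute 54, minute 56 to minute 63.

minute 33 to minute 54, minute 56 to minute 63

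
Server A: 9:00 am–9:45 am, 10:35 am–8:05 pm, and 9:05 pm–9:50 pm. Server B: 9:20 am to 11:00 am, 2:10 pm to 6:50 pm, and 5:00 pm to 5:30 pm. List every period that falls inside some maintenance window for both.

Second set merges to 9:20 am–11:00 am, 2:10 pm–6:50 pm.
9:00 am–9:45 am meets the second set on 9:20 am–9:45 am.
10:35 am–8:05 pm meets the second set on 10:35 am–11:00 am, 2:10 pm–6:50 pm.
9:05 pm–9:50 pm: no overlap with the second set.

9:20 am–9:45 am, 10:35 am–11:00 am, 2:10 pm–6:50 pm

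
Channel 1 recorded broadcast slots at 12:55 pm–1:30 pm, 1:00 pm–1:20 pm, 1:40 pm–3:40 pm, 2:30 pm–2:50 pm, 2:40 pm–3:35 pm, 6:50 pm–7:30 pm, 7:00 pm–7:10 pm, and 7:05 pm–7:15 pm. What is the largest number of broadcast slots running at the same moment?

Walk the sorted start/end points keeping a running depth.
The depth first hits 3 at 2:40 pm.

3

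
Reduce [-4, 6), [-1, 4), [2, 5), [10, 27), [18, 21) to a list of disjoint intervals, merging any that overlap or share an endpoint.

[-1, 4) overlaps/touches [-4, 6) → extend to [-4, 6).
[2, 5) overlaps/touches [-4, 6) → extend to [-4, 6).
[10, 27) is disjoint → start new block.
[18, 21) overlaps/touches [10, 27) → extend to [10, 27).

[-4, 6) ∪ [10, 27)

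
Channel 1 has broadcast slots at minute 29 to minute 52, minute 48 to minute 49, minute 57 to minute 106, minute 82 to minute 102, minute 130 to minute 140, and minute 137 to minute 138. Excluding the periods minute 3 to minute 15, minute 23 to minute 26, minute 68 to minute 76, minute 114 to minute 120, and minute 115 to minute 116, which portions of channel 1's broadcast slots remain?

minute 29 to minute 52, minute 57 to minute 68, minute 76 to minute 106, minute 130 to minute 140

First set merges to minute 29 to minute 52, minute 57 to minute 106, minute 130 to minute 140.
Second set merges to minute 3 to minute 15, minute 23 to minute 26, minute 68 to minute 76, minute 114 to minute 120.
minute 29 to minute 52 is untouched.
minute 57 to minute 106 with B removed leaves minute 57 to minute 68, minute 76 to minute 106.
minute 130 to minute 140 is untouched.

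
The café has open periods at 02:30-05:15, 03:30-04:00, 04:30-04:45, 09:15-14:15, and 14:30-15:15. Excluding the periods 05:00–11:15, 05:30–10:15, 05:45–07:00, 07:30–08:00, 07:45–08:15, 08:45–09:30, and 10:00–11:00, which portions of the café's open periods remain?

02:30–05:00, 11:15–14:15, 14:30–15:15

Merge the first list: 02:30–05:15, 09:15–14:15, 14:30–15:15.
Merge the second list: 05:00–11:15.
02:30–05:15 minus B → 02:30–05:00.
09:15–14:15 minus B → 11:15–14:15.
14:30–15:15: no B overlap → unchanged.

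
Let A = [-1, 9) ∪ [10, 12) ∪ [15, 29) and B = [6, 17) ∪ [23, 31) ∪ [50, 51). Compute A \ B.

[-1, 9) minus B → [-1, 6).
[10, 12): fully covered by B → removed.
[15, 29) minus B → [17, 23).

[-1, 6) ∪ [17, 23)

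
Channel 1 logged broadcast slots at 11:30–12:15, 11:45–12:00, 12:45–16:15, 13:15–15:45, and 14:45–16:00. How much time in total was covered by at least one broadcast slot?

Merged: 11:30–12:15, 12:45–16:15.
Lengths: 45 min + 3 h 30 min = 4 h 15 min.

4 h 15 min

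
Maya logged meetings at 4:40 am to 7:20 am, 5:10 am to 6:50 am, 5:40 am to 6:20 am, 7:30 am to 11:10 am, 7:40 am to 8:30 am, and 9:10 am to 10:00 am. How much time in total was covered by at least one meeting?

6 h 20 min

Merged: 4:40 am–7:20 am, 7:30 am–11:10 am.
Lengths: 2 h 40 min + 3 h 40 min = 6 h 20 min.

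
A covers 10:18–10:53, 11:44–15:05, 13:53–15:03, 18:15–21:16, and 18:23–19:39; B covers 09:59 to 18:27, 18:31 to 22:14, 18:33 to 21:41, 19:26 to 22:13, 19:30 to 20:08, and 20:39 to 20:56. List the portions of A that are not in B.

18:27–18:31

Merge the first list: 10:18–10:53, 11:44–15:05, 18:15–21:16.
Merge the second list: 09:59–18:27, 18:31–22:14.
10:18–10:53: entirely removed.
11:44–15:05: entirely removed.
18:15–21:16 \ B = 18:27–18:31.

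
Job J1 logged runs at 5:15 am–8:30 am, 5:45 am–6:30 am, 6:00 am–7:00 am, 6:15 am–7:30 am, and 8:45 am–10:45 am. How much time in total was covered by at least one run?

5 h 15 min

Merged: 5:15 am–8:30 am, 8:45 am–10:45 am.
Lengths: 3 h 15 min + 2 h = 5 h 15 min.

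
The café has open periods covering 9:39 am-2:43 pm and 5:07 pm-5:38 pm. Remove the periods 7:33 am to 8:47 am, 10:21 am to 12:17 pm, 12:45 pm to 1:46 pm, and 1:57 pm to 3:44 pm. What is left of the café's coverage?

9:39 am-10:21 am, 12:17 pm-12:45 pm, 1:46 pm-1:57 pm, 5:07 pm-5:38 pm

9:39 am-2:43 pm \ B = 9:39 am-10:21 am, 12:17 pm-12:45 pm, 1:46 pm-1:57 pm.
5:07 pm-5:38 pm: nothing removed.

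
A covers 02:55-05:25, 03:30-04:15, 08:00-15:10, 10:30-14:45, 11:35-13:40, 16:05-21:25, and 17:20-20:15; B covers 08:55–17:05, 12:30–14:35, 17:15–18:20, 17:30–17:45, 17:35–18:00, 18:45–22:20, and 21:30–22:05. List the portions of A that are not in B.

02:55–05:25, 08:00–08:55, 17:05–17:15, 18:20–18:45

Merge the first list: 02:55–05:25, 08:00–15:10, 16:05–21:25.
Merge the second list: 08:55–17:05, 17:15–18:20, 18:45–22:20.
02:55–05:25 is untouched.
08:00–15:10 with B removed leaves 08:00–08:55.
16:05–21:25 with B removed leaves 17:05–17:15, 18:20–18:45.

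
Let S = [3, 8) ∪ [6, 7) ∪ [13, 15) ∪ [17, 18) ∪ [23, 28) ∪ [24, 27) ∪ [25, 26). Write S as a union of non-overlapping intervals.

[6, 7) overlaps/touches [3, 8) → extend to [3, 8).
[13, 15) is disjoint → start new block.
[17, 18) is disjoint → start new block.
[23, 28) is disjoint → start new block.
[24, 27) overlaps/touches [23, 28) → extend to [23, 28).
[25, 26) overlaps/touches [23, 28) → extend to [23, 28).

[3, 8) ∪ [13, 15) ∪ [17, 18) ∪ [23, 28)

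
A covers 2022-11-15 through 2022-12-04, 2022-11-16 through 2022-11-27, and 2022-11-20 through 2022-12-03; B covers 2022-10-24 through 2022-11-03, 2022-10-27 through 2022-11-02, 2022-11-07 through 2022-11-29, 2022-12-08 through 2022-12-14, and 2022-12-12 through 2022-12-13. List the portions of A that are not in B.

Merge the first list: 2022-11-15 through 2022-12-04.
Merge the second list: 2022-10-24 through 2022-11-03, 2022-11-07 through 2022-11-29, 2022-12-08 through 2022-12-14.
2022-11-15 through 2022-12-04 minus B → 2022-11-30 through 2022-12-04.

2022-11-30 through 2022-12-04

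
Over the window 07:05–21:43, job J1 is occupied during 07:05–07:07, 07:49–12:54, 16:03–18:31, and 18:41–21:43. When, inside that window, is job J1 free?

After merging, the occupied span is 07:05-07:07, 07:49-12:54, 16:03-18:31, 18:41-21:43.
Gaps within 07:05-21:43: 07:07-07:49, 12:54-16:03, 18:31-18:41.

07:07-07:49, 12:54-16:03, 18:31-18:41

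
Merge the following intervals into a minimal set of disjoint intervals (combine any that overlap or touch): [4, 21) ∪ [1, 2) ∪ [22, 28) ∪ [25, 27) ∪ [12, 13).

[1, 2) ∪ [4, 21) ∪ [22, 28)

Sort by start: [1, 2), [4, 21), [12, 13), [22, 28), [25, 27).
[4, 21) is disjoint → start new block.
[12, 13) overlaps/touches [4, 21) → extend to [4, 21).
[22, 28) is disjoint → start new block.
[25, 27) overlaps/touches [22, 28) → extend to [22, 28).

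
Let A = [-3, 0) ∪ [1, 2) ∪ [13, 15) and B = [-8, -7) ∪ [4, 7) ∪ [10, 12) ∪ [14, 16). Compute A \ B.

[-3, 0) ∪ [1, 2) ∪ [13, 14)

[-3, 0): no B overlap → unchanged.
[1, 2): no B overlap → unchanged.
[13, 15) minus B → [13, 14).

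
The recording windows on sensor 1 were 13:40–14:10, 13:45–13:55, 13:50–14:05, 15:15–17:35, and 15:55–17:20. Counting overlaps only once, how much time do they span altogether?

Merged: 13:40–14:10, 15:15–17:35.
Lengths: 30 min + 2 h 20 min = 2 h 50 min.

2 h 50 min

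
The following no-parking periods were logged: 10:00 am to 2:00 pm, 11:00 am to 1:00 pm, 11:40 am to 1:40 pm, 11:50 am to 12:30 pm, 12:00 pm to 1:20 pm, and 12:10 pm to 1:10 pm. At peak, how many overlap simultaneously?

At 12:10 pm, 6 of the intervals are simultaneously active.
No point has more.

6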